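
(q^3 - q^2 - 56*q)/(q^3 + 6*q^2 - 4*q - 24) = q*(q^2 - q - 56)/(q^3 + 6*q^2 - 4*q - 24)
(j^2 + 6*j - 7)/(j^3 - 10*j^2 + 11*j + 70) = (j^2 + 6*j - 7)/(j^3 - 10*j^2 + 11*j + 70)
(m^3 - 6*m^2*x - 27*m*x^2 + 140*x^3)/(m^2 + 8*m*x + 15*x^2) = (m^2 - 11*m*x + 28*x^2)/(m + 3*x)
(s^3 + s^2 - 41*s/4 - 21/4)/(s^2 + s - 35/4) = (2*s^2 - 5*s - 3)/(2*s - 5)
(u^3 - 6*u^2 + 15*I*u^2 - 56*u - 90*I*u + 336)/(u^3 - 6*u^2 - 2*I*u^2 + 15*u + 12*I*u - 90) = (u^2 + 15*I*u - 56)/(u^2 - 2*I*u + 15)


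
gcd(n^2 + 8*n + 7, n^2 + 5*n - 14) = n + 7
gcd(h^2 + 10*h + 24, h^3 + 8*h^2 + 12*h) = h + 6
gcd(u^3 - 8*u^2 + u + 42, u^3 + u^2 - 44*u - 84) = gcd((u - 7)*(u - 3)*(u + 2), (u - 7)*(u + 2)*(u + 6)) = u^2 - 5*u - 14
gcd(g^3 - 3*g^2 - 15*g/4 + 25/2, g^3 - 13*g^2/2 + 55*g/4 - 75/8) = g^2 - 5*g + 25/4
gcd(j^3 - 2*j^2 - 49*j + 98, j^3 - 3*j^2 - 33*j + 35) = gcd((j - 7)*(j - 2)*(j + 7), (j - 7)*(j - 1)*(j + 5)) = j - 7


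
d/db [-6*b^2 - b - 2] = -12*b - 1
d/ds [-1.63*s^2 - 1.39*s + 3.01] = -3.26*s - 1.39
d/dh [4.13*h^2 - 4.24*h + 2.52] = 8.26*h - 4.24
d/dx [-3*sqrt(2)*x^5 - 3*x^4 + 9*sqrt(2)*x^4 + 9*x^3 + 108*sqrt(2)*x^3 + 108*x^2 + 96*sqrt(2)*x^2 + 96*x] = -15*sqrt(2)*x^4 - 12*x^3 + 36*sqrt(2)*x^3 + 27*x^2 + 324*sqrt(2)*x^2 + 216*x + 192*sqrt(2)*x + 96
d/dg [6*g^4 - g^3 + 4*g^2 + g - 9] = 24*g^3 - 3*g^2 + 8*g + 1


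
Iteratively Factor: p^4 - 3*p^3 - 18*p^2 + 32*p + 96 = (p + 3)*(p^3 - 6*p^2 + 32) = (p + 2)*(p + 3)*(p^2 - 8*p + 16) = (p - 4)*(p + 2)*(p + 3)*(p - 4)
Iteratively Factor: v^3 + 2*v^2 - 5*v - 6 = (v + 3)*(v^2 - v - 2) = (v - 2)*(v + 3)*(v + 1)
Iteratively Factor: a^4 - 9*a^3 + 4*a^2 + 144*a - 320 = (a + 4)*(a^3 - 13*a^2 + 56*a - 80) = (a - 5)*(a + 4)*(a^2 - 8*a + 16) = (a - 5)*(a - 4)*(a + 4)*(a - 4)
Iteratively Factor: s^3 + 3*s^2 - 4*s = (s - 1)*(s^2 + 4*s) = s*(s - 1)*(s + 4)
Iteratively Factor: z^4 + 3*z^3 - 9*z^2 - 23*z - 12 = (z + 1)*(z^3 + 2*z^2 - 11*z - 12) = (z + 1)^2*(z^2 + z - 12) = (z + 1)^2*(z + 4)*(z - 3)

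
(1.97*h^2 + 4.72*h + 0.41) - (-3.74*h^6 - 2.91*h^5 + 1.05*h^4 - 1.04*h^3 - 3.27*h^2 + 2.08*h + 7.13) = 3.74*h^6 + 2.91*h^5 - 1.05*h^4 + 1.04*h^3 + 5.24*h^2 + 2.64*h - 6.72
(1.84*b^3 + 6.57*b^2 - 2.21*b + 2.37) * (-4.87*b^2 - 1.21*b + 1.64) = -8.9608*b^5 - 34.2223*b^4 + 5.8306*b^3 + 1.907*b^2 - 6.4921*b + 3.8868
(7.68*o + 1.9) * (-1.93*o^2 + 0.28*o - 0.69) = -14.8224*o^3 - 1.5166*o^2 - 4.7672*o - 1.311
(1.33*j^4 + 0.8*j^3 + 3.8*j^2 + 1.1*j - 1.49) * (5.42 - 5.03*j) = -6.6899*j^5 + 3.1846*j^4 - 14.778*j^3 + 15.063*j^2 + 13.4567*j - 8.0758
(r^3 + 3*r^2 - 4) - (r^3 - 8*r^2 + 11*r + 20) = 11*r^2 - 11*r - 24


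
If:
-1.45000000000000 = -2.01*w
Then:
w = 0.72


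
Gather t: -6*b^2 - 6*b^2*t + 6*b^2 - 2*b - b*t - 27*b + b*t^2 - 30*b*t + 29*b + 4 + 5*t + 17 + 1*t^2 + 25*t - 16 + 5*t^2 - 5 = t^2*(b + 6) + t*(-6*b^2 - 31*b + 30)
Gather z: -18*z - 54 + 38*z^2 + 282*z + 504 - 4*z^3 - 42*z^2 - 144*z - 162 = -4*z^3 - 4*z^2 + 120*z + 288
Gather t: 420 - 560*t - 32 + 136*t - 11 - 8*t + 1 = 378 - 432*t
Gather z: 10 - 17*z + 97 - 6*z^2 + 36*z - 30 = -6*z^2 + 19*z + 77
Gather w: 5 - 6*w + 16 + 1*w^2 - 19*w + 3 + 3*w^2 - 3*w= 4*w^2 - 28*w + 24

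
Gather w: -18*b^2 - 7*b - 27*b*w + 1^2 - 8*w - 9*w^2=-18*b^2 - 7*b - 9*w^2 + w*(-27*b - 8) + 1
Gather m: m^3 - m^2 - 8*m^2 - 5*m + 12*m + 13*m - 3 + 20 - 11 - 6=m^3 - 9*m^2 + 20*m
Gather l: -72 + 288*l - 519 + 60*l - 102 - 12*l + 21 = 336*l - 672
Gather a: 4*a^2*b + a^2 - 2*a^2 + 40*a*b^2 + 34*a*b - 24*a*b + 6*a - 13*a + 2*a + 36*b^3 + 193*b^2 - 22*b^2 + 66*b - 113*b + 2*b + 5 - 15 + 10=a^2*(4*b - 1) + a*(40*b^2 + 10*b - 5) + 36*b^3 + 171*b^2 - 45*b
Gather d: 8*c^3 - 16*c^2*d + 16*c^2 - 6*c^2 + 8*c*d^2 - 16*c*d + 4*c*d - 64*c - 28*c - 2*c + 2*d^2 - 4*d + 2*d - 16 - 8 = 8*c^3 + 10*c^2 - 94*c + d^2*(8*c + 2) + d*(-16*c^2 - 12*c - 2) - 24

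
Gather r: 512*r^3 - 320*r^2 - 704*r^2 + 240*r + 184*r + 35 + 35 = 512*r^3 - 1024*r^2 + 424*r + 70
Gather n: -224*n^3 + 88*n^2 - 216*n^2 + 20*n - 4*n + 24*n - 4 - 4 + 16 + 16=-224*n^3 - 128*n^2 + 40*n + 24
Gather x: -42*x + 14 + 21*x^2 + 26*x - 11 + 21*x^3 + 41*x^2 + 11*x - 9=21*x^3 + 62*x^2 - 5*x - 6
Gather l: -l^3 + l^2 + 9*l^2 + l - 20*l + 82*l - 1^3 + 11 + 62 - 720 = -l^3 + 10*l^2 + 63*l - 648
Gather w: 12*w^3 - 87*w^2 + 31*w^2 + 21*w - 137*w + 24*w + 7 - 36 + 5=12*w^3 - 56*w^2 - 92*w - 24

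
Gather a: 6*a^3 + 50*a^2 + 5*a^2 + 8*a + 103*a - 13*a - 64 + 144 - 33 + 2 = 6*a^3 + 55*a^2 + 98*a + 49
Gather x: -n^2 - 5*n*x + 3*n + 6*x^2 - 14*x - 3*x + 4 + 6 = -n^2 + 3*n + 6*x^2 + x*(-5*n - 17) + 10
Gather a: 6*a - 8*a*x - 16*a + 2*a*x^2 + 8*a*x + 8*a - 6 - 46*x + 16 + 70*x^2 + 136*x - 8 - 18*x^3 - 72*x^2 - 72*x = a*(2*x^2 - 2) - 18*x^3 - 2*x^2 + 18*x + 2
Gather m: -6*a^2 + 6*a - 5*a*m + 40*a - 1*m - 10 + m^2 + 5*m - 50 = -6*a^2 + 46*a + m^2 + m*(4 - 5*a) - 60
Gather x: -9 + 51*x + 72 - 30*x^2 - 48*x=-30*x^2 + 3*x + 63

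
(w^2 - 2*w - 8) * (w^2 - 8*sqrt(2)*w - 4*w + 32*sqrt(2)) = w^4 - 8*sqrt(2)*w^3 - 6*w^3 + 48*sqrt(2)*w^2 + 32*w - 256*sqrt(2)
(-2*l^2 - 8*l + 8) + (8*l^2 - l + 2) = 6*l^2 - 9*l + 10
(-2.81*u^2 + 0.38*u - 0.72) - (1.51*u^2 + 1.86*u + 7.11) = -4.32*u^2 - 1.48*u - 7.83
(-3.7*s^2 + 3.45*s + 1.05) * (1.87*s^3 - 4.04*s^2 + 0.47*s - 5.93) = -6.919*s^5 + 21.3995*s^4 - 13.7135*s^3 + 19.3205*s^2 - 19.965*s - 6.2265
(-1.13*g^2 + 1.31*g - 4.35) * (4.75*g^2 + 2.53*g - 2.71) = -5.3675*g^4 + 3.3636*g^3 - 14.2859*g^2 - 14.5556*g + 11.7885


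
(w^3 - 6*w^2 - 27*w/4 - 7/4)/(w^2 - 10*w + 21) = (w^2 + w + 1/4)/(w - 3)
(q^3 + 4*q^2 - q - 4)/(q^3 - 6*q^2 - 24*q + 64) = (q^2 - 1)/(q^2 - 10*q + 16)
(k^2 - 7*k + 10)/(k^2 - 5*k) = (k - 2)/k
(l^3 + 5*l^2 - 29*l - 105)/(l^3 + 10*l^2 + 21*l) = (l - 5)/l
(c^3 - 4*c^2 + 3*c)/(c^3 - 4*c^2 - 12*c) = (-c^2 + 4*c - 3)/(-c^2 + 4*c + 12)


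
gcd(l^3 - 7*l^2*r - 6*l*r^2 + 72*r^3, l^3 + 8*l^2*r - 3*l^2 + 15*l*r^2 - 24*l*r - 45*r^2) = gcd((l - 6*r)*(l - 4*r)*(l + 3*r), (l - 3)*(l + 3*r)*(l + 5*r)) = l + 3*r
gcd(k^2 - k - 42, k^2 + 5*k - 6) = k + 6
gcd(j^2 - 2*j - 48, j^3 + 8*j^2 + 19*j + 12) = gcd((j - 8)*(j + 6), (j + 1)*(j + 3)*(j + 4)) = 1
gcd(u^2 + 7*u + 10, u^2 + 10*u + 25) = u + 5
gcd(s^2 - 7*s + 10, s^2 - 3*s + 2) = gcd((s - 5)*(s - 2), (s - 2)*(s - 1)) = s - 2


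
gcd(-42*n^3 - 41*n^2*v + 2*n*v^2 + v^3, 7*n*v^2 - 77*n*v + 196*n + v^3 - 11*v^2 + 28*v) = 7*n + v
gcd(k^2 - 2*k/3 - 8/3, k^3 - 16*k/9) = k + 4/3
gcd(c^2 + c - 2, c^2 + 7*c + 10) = c + 2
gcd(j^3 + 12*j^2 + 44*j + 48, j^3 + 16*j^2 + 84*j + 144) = j^2 + 10*j + 24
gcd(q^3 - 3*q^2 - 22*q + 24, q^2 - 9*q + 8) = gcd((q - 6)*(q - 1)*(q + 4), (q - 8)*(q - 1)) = q - 1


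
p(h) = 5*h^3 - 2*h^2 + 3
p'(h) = 15*h^2 - 4*h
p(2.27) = 51.18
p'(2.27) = 68.21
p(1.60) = 18.36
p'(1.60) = 32.00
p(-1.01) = -4.19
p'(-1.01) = 19.34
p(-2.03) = -47.07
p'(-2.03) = 69.93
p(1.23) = 9.28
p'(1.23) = 17.77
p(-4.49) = -489.91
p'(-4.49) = 320.36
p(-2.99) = -148.53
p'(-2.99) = 146.06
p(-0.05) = 2.99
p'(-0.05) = 0.24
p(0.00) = 3.00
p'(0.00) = 0.00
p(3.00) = 120.00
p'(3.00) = 123.00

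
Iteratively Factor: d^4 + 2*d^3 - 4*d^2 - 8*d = (d + 2)*(d^3 - 4*d) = (d - 2)*(d + 2)*(d^2 + 2*d) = d*(d - 2)*(d + 2)*(d + 2)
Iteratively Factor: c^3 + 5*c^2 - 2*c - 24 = (c - 2)*(c^2 + 7*c + 12) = (c - 2)*(c + 3)*(c + 4)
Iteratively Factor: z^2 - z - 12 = (z + 3)*(z - 4)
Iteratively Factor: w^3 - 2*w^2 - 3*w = (w + 1)*(w^2 - 3*w) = (w - 3)*(w + 1)*(w)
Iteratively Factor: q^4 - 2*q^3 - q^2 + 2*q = (q)*(q^3 - 2*q^2 - q + 2) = q*(q + 1)*(q^2 - 3*q + 2) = q*(q - 1)*(q + 1)*(q - 2)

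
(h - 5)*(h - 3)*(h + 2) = h^3 - 6*h^2 - h + 30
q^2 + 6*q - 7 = (q - 1)*(q + 7)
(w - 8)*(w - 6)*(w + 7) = w^3 - 7*w^2 - 50*w + 336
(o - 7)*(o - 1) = o^2 - 8*o + 7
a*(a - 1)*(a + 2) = a^3 + a^2 - 2*a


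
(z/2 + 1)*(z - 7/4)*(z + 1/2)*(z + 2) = z^4/2 + 11*z^3/8 - 15*z^2/16 - 17*z/4 - 7/4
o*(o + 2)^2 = o^3 + 4*o^2 + 4*o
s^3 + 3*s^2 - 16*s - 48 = (s - 4)*(s + 3)*(s + 4)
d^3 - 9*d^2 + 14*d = d*(d - 7)*(d - 2)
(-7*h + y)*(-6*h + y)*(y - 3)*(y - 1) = 42*h^2*y^2 - 168*h^2*y + 126*h^2 - 13*h*y^3 + 52*h*y^2 - 39*h*y + y^4 - 4*y^3 + 3*y^2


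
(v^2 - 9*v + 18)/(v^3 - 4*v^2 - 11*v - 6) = (v - 3)/(v^2 + 2*v + 1)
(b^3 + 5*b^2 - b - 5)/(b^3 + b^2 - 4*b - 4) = (b^2 + 4*b - 5)/(b^2 - 4)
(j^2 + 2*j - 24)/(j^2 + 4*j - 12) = (j - 4)/(j - 2)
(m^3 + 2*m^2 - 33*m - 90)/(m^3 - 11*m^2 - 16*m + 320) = (m^2 - 3*m - 18)/(m^2 - 16*m + 64)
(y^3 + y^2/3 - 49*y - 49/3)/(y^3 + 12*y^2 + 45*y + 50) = (3*y^3 + y^2 - 147*y - 49)/(3*(y^3 + 12*y^2 + 45*y + 50))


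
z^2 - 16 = (z - 4)*(z + 4)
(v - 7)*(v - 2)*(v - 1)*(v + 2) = v^4 - 8*v^3 + 3*v^2 + 32*v - 28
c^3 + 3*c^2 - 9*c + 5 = (c - 1)^2*(c + 5)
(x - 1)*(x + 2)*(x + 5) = x^3 + 6*x^2 + 3*x - 10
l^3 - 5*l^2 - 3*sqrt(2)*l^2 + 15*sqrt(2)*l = l*(l - 5)*(l - 3*sqrt(2))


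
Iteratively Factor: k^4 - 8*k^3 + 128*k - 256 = (k - 4)*(k^3 - 4*k^2 - 16*k + 64) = (k - 4)*(k + 4)*(k^2 - 8*k + 16) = (k - 4)^2*(k + 4)*(k - 4)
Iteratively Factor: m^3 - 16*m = (m - 4)*(m^2 + 4*m) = (m - 4)*(m + 4)*(m)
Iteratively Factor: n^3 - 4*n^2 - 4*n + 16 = (n + 2)*(n^2 - 6*n + 8) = (n - 2)*(n + 2)*(n - 4)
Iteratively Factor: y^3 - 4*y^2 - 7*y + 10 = (y + 2)*(y^2 - 6*y + 5) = (y - 5)*(y + 2)*(y - 1)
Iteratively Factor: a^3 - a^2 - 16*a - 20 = (a + 2)*(a^2 - 3*a - 10) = (a - 5)*(a + 2)*(a + 2)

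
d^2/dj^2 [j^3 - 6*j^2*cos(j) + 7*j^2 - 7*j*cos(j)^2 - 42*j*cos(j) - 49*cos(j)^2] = 6*j^2*cos(j) + 24*j*sin(j) + 42*j*cos(j) + 14*j*cos(2*j) + 6*j + 84*sin(j) + 14*sin(2*j) - 12*cos(j) + 98*cos(2*j) + 14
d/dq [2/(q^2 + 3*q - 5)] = 2*(-2*q - 3)/(q^2 + 3*q - 5)^2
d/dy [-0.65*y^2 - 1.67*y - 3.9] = -1.3*y - 1.67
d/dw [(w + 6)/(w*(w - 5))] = (-w^2 - 12*w + 30)/(w^2*(w^2 - 10*w + 25))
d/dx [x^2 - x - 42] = 2*x - 1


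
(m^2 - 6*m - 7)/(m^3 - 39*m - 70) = (m + 1)/(m^2 + 7*m + 10)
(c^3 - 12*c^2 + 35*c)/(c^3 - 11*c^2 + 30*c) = (c - 7)/(c - 6)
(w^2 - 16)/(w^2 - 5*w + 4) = (w + 4)/(w - 1)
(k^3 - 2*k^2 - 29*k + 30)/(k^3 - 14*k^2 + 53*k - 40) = (k^2 - k - 30)/(k^2 - 13*k + 40)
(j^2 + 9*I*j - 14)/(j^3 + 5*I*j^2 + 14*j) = (j + 2*I)/(j*(j - 2*I))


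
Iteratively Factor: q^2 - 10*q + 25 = (q - 5)*(q - 5)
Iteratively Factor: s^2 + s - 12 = (s + 4)*(s - 3)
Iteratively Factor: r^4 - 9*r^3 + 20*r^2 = (r)*(r^3 - 9*r^2 + 20*r) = r*(r - 4)*(r^2 - 5*r) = r^2*(r - 4)*(r - 5)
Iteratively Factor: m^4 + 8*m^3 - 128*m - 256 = (m + 4)*(m^3 + 4*m^2 - 16*m - 64) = (m - 4)*(m + 4)*(m^2 + 8*m + 16) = (m - 4)*(m + 4)^2*(m + 4)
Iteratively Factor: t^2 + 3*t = (t + 3)*(t)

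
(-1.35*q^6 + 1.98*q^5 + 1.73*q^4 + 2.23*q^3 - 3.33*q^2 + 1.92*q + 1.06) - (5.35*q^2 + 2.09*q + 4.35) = -1.35*q^6 + 1.98*q^5 + 1.73*q^4 + 2.23*q^3 - 8.68*q^2 - 0.17*q - 3.29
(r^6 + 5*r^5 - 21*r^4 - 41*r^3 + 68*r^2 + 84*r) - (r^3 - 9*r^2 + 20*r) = r^6 + 5*r^5 - 21*r^4 - 42*r^3 + 77*r^2 + 64*r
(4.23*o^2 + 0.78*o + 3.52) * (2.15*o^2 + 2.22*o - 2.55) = 9.0945*o^4 + 11.0676*o^3 - 1.4869*o^2 + 5.8254*o - 8.976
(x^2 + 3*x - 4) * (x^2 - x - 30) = x^4 + 2*x^3 - 37*x^2 - 86*x + 120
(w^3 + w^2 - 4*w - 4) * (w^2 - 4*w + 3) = w^5 - 3*w^4 - 5*w^3 + 15*w^2 + 4*w - 12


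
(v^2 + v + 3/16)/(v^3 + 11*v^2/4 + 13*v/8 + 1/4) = (4*v + 3)/(2*(2*v^2 + 5*v + 2))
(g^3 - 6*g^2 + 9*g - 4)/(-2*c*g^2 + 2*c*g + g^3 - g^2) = (-g^2 + 5*g - 4)/(g*(2*c - g))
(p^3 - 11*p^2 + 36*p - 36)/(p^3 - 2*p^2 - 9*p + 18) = (p - 6)/(p + 3)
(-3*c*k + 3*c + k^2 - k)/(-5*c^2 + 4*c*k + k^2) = (-3*c*k + 3*c + k^2 - k)/(-5*c^2 + 4*c*k + k^2)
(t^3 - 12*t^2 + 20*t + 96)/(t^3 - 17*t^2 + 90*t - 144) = (t + 2)/(t - 3)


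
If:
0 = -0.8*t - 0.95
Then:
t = -1.19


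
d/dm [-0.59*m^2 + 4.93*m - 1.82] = 4.93 - 1.18*m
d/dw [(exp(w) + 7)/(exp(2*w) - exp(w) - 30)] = (-(exp(w) + 7)*(2*exp(w) - 1) + exp(2*w) - exp(w) - 30)*exp(w)/(-exp(2*w) + exp(w) + 30)^2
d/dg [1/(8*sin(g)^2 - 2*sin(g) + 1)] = 2*(1 - 8*sin(g))*cos(g)/(8*sin(g)^2 - 2*sin(g) + 1)^2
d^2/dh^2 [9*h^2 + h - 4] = 18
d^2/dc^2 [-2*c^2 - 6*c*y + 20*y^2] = -4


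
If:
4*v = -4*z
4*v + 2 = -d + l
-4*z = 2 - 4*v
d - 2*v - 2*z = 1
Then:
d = 1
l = 4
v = 1/4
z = -1/4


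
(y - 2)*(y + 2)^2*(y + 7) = y^4 + 9*y^3 + 10*y^2 - 36*y - 56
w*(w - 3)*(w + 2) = w^3 - w^2 - 6*w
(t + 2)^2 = t^2 + 4*t + 4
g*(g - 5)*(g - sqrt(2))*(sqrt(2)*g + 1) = sqrt(2)*g^4 - 5*sqrt(2)*g^3 - g^3 - sqrt(2)*g^2 + 5*g^2 + 5*sqrt(2)*g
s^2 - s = s*(s - 1)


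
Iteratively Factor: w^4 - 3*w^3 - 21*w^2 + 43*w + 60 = (w + 1)*(w^3 - 4*w^2 - 17*w + 60) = (w - 5)*(w + 1)*(w^2 + w - 12) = (w - 5)*(w - 3)*(w + 1)*(w + 4)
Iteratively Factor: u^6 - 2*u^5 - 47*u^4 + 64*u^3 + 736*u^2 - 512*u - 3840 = (u - 4)*(u^5 + 2*u^4 - 39*u^3 - 92*u^2 + 368*u + 960) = (u - 4)*(u + 4)*(u^4 - 2*u^3 - 31*u^2 + 32*u + 240) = (u - 4)*(u + 4)^2*(u^3 - 6*u^2 - 7*u + 60) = (u - 4)*(u + 3)*(u + 4)^2*(u^2 - 9*u + 20) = (u - 5)*(u - 4)*(u + 3)*(u + 4)^2*(u - 4)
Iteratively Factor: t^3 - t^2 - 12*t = (t)*(t^2 - t - 12) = t*(t - 4)*(t + 3)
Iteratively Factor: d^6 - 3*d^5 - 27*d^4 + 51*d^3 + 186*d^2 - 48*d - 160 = (d - 4)*(d^5 + d^4 - 23*d^3 - 41*d^2 + 22*d + 40) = (d - 4)*(d + 1)*(d^4 - 23*d^2 - 18*d + 40) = (d - 4)*(d + 1)*(d + 4)*(d^3 - 4*d^2 - 7*d + 10) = (d - 5)*(d - 4)*(d + 1)*(d + 4)*(d^2 + d - 2) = (d - 5)*(d - 4)*(d + 1)*(d + 2)*(d + 4)*(d - 1)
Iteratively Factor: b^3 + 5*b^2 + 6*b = (b + 3)*(b^2 + 2*b) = b*(b + 3)*(b + 2)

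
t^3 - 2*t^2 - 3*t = t*(t - 3)*(t + 1)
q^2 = q^2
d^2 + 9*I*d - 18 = (d + 3*I)*(d + 6*I)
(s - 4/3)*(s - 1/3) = s^2 - 5*s/3 + 4/9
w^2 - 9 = (w - 3)*(w + 3)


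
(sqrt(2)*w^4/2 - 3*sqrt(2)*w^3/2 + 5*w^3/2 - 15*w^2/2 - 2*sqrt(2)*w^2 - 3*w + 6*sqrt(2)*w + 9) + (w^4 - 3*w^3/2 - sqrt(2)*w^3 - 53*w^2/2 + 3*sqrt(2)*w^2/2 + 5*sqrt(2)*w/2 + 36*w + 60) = sqrt(2)*w^4/2 + w^4 - 5*sqrt(2)*w^3/2 + w^3 - 34*w^2 - sqrt(2)*w^2/2 + 17*sqrt(2)*w/2 + 33*w + 69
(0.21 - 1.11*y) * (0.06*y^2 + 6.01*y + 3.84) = -0.0666*y^3 - 6.6585*y^2 - 3.0003*y + 0.8064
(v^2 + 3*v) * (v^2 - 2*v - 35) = v^4 + v^3 - 41*v^2 - 105*v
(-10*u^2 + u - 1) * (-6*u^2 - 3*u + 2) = 60*u^4 + 24*u^3 - 17*u^2 + 5*u - 2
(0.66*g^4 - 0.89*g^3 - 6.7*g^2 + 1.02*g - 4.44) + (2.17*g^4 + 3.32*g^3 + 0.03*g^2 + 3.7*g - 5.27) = 2.83*g^4 + 2.43*g^3 - 6.67*g^2 + 4.72*g - 9.71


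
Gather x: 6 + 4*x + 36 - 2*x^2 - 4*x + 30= 72 - 2*x^2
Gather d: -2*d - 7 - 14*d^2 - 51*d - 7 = -14*d^2 - 53*d - 14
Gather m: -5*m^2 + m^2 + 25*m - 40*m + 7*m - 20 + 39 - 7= -4*m^2 - 8*m + 12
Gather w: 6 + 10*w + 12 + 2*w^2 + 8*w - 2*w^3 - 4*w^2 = -2*w^3 - 2*w^2 + 18*w + 18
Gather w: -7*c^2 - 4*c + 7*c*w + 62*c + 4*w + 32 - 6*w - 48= -7*c^2 + 58*c + w*(7*c - 2) - 16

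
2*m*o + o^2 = o*(2*m + o)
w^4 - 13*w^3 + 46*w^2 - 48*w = w*(w - 8)*(w - 3)*(w - 2)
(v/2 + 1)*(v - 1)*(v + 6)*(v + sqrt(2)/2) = v^4/2 + sqrt(2)*v^3/4 + 7*v^3/2 + 2*v^2 + 7*sqrt(2)*v^2/4 - 6*v + sqrt(2)*v - 3*sqrt(2)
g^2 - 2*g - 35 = (g - 7)*(g + 5)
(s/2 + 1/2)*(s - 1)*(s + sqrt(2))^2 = s^4/2 + sqrt(2)*s^3 + s^2/2 - sqrt(2)*s - 1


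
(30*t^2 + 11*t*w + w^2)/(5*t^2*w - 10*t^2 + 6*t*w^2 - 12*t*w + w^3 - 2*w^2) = (6*t + w)/(t*w - 2*t + w^2 - 2*w)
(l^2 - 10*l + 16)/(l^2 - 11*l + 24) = (l - 2)/(l - 3)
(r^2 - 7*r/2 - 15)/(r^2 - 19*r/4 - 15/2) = 2*(2*r + 5)/(4*r + 5)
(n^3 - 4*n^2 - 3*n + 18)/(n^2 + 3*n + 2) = (n^2 - 6*n + 9)/(n + 1)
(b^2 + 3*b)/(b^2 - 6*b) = (b + 3)/(b - 6)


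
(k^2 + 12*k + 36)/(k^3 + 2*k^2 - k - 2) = (k^2 + 12*k + 36)/(k^3 + 2*k^2 - k - 2)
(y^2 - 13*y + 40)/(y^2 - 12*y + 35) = (y - 8)/(y - 7)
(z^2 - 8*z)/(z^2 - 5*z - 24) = z/(z + 3)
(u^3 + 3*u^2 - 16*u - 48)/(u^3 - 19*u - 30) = (u^2 - 16)/(u^2 - 3*u - 10)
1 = 1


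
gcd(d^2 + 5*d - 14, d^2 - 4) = d - 2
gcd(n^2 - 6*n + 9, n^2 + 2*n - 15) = n - 3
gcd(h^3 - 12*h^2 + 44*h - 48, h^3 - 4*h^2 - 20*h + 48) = h^2 - 8*h + 12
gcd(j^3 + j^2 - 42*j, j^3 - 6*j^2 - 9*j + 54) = j - 6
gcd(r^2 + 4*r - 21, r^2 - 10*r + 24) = 1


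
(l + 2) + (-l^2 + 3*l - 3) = -l^2 + 4*l - 1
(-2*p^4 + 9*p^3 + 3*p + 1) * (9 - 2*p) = 4*p^5 - 36*p^4 + 81*p^3 - 6*p^2 + 25*p + 9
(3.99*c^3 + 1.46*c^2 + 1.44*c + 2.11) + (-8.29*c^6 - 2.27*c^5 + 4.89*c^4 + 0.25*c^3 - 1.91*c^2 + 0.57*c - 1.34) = -8.29*c^6 - 2.27*c^5 + 4.89*c^4 + 4.24*c^3 - 0.45*c^2 + 2.01*c + 0.77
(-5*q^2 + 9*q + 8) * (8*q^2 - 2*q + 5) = -40*q^4 + 82*q^3 + 21*q^2 + 29*q + 40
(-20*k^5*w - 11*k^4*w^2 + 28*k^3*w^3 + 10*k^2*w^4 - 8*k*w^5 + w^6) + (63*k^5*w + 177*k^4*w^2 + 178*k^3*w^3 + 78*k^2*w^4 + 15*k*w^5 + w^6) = 43*k^5*w + 166*k^4*w^2 + 206*k^3*w^3 + 88*k^2*w^4 + 7*k*w^5 + 2*w^6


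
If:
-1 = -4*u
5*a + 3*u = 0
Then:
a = -3/20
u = 1/4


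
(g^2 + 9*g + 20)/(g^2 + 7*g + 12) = (g + 5)/(g + 3)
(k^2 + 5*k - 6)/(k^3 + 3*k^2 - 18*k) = (k - 1)/(k*(k - 3))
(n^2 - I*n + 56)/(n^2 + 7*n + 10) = (n^2 - I*n + 56)/(n^2 + 7*n + 10)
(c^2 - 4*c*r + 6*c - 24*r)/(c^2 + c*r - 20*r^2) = (c + 6)/(c + 5*r)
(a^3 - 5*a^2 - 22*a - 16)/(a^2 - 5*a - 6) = (a^2 - 6*a - 16)/(a - 6)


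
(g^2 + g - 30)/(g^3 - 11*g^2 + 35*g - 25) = (g + 6)/(g^2 - 6*g + 5)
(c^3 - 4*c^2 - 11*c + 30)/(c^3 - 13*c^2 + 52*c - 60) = (c + 3)/(c - 6)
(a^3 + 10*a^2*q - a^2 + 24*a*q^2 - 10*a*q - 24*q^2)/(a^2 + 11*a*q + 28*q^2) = (a^2 + 6*a*q - a - 6*q)/(a + 7*q)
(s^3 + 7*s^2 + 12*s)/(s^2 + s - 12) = s*(s + 3)/(s - 3)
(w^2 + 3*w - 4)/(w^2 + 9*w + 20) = (w - 1)/(w + 5)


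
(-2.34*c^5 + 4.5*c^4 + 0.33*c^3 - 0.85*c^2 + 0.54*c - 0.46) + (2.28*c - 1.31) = -2.34*c^5 + 4.5*c^4 + 0.33*c^3 - 0.85*c^2 + 2.82*c - 1.77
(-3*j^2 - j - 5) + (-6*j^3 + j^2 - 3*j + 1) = -6*j^3 - 2*j^2 - 4*j - 4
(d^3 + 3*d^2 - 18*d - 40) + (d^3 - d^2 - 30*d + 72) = 2*d^3 + 2*d^2 - 48*d + 32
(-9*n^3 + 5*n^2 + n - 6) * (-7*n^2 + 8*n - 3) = 63*n^5 - 107*n^4 + 60*n^3 + 35*n^2 - 51*n + 18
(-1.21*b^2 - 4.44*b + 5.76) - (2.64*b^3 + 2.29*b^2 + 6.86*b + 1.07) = -2.64*b^3 - 3.5*b^2 - 11.3*b + 4.69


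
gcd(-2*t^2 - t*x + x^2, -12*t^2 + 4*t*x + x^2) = -2*t + x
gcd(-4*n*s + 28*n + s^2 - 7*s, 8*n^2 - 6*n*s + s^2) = -4*n + s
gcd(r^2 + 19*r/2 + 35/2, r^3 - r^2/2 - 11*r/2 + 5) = r + 5/2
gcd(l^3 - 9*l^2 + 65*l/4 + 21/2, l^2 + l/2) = l + 1/2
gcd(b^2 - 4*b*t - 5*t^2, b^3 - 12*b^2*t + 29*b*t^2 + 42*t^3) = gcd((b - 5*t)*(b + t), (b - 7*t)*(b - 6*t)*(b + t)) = b + t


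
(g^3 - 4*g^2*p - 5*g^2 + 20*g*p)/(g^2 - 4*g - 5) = g*(g - 4*p)/(g + 1)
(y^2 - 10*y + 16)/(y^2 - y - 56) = (y - 2)/(y + 7)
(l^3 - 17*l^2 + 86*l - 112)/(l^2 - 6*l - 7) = (l^2 - 10*l + 16)/(l + 1)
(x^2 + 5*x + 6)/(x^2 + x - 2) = (x + 3)/(x - 1)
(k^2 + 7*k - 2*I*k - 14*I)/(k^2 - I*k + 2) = (k + 7)/(k + I)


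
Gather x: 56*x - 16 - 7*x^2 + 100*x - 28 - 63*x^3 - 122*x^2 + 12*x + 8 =-63*x^3 - 129*x^2 + 168*x - 36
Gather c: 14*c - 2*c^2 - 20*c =-2*c^2 - 6*c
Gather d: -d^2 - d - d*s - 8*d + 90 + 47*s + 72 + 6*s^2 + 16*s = -d^2 + d*(-s - 9) + 6*s^2 + 63*s + 162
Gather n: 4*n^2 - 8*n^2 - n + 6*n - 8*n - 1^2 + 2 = -4*n^2 - 3*n + 1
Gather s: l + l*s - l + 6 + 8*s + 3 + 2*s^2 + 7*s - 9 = 2*s^2 + s*(l + 15)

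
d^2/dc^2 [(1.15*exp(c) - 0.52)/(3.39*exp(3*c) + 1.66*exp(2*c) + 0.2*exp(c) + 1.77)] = (52.86366*exp(6*c) - 34.368498*exp(5*c) - 32.138588*exp(4*c) - 96.523053*exp(3*c) + 7.289904*exp(2*c) + 5.683556*exp(c) + 3.786915)*exp(c)/(38.958219*exp(9*c) + 57.230658*exp(8*c) + 34.919712*exp(7*c) + 72.350227*exp(6*c) + 61.823148*exp(5*c) + 22.031796*exp(4*c) + 35.395433*exp(3*c) + 15.814242*exp(2*c) + 1.87974*exp(c) + 5.545233)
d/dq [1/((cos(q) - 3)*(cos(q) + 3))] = sin(2*q)/((cos(q) - 3)^2*(cos(q) + 3)^2)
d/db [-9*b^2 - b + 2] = -18*b - 1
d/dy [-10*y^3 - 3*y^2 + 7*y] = -30*y^2 - 6*y + 7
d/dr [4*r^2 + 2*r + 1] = 8*r + 2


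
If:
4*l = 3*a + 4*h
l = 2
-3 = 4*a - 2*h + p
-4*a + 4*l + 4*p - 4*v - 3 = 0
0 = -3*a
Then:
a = 0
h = 2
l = 2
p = 1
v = 9/4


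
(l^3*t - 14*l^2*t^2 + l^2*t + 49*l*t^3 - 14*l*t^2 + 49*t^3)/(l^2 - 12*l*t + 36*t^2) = t*(l^3 - 14*l^2*t + l^2 + 49*l*t^2 - 14*l*t + 49*t^2)/(l^2 - 12*l*t + 36*t^2)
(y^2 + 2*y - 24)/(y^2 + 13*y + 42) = (y - 4)/(y + 7)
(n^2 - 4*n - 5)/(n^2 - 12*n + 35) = (n + 1)/(n - 7)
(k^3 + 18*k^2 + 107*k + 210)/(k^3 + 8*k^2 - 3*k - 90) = (k + 7)/(k - 3)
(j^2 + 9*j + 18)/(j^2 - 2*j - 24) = (j^2 + 9*j + 18)/(j^2 - 2*j - 24)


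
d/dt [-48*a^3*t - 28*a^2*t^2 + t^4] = -48*a^3 - 56*a^2*t + 4*t^3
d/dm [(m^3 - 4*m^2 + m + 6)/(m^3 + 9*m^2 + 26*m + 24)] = (13*m^4 + 50*m^3 - 59*m^2 - 300*m - 132)/(m^6 + 18*m^5 + 133*m^4 + 516*m^3 + 1108*m^2 + 1248*m + 576)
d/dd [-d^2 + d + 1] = 1 - 2*d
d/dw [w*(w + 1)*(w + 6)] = 3*w^2 + 14*w + 6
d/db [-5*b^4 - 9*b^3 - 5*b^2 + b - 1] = -20*b^3 - 27*b^2 - 10*b + 1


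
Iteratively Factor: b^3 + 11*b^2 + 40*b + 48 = (b + 3)*(b^2 + 8*b + 16) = (b + 3)*(b + 4)*(b + 4)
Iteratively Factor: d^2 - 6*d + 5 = (d - 5)*(d - 1)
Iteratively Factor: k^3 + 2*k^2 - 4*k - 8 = (k - 2)*(k^2 + 4*k + 4) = (k - 2)*(k + 2)*(k + 2)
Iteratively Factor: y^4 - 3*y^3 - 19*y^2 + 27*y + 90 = (y + 3)*(y^3 - 6*y^2 - y + 30) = (y - 3)*(y + 3)*(y^2 - 3*y - 10) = (y - 3)*(y + 2)*(y + 3)*(y - 5)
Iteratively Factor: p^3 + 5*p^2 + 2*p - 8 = (p + 4)*(p^2 + p - 2) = (p + 2)*(p + 4)*(p - 1)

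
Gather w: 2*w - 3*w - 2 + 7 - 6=-w - 1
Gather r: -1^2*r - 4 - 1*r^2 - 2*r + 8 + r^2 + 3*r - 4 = 0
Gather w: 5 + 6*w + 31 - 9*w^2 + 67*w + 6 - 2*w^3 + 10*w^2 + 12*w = -2*w^3 + w^2 + 85*w + 42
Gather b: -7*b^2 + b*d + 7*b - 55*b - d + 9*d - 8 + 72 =-7*b^2 + b*(d - 48) + 8*d + 64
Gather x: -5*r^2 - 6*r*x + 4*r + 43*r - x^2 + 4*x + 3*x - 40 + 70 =-5*r^2 + 47*r - x^2 + x*(7 - 6*r) + 30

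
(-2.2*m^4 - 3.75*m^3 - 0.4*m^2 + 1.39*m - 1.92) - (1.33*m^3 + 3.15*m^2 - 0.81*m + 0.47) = -2.2*m^4 - 5.08*m^3 - 3.55*m^2 + 2.2*m - 2.39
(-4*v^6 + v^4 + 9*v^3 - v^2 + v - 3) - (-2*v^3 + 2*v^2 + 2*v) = -4*v^6 + v^4 + 11*v^3 - 3*v^2 - v - 3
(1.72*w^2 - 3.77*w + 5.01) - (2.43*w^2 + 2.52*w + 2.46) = -0.71*w^2 - 6.29*w + 2.55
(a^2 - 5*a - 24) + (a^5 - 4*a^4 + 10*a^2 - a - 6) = a^5 - 4*a^4 + 11*a^2 - 6*a - 30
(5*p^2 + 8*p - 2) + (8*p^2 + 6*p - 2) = 13*p^2 + 14*p - 4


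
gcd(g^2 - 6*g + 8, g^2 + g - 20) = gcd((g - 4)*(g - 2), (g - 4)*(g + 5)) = g - 4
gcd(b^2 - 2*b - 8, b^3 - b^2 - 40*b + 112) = b - 4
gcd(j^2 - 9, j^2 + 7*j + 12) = j + 3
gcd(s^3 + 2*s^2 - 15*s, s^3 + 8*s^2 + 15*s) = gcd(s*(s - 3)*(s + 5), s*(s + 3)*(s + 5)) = s^2 + 5*s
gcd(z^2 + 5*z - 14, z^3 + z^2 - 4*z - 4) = z - 2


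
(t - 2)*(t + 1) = t^2 - t - 2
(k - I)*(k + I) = k^2 + 1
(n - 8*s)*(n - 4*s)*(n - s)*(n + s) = n^4 - 12*n^3*s + 31*n^2*s^2 + 12*n*s^3 - 32*s^4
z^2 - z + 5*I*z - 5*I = (z - 1)*(z + 5*I)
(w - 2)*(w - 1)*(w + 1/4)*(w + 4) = w^4 + 5*w^3/4 - 39*w^2/4 + 11*w/2 + 2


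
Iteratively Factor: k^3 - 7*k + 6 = (k - 2)*(k^2 + 2*k - 3) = (k - 2)*(k + 3)*(k - 1)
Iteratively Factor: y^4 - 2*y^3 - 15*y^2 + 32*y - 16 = (y + 4)*(y^3 - 6*y^2 + 9*y - 4) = (y - 4)*(y + 4)*(y^2 - 2*y + 1) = (y - 4)*(y - 1)*(y + 4)*(y - 1)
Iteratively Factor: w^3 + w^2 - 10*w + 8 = (w + 4)*(w^2 - 3*w + 2) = (w - 2)*(w + 4)*(w - 1)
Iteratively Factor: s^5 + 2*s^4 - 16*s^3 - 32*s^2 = (s)*(s^4 + 2*s^3 - 16*s^2 - 32*s) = s*(s + 4)*(s^3 - 2*s^2 - 8*s) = s*(s + 2)*(s + 4)*(s^2 - 4*s) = s*(s - 4)*(s + 2)*(s + 4)*(s)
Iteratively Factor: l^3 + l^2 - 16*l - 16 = (l + 4)*(l^2 - 3*l - 4) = (l + 1)*(l + 4)*(l - 4)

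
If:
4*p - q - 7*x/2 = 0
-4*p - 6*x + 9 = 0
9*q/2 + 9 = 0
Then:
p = 39/76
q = -2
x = 22/19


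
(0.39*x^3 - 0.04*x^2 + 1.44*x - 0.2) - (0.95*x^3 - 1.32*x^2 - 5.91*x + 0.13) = -0.56*x^3 + 1.28*x^2 + 7.35*x - 0.33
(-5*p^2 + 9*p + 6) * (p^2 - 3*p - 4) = -5*p^4 + 24*p^3 - p^2 - 54*p - 24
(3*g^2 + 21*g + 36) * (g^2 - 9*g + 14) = 3*g^4 - 6*g^3 - 111*g^2 - 30*g + 504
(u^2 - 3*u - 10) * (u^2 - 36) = u^4 - 3*u^3 - 46*u^2 + 108*u + 360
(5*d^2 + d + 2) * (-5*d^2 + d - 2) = -25*d^4 - 19*d^2 - 4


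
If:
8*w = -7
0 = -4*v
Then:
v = 0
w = -7/8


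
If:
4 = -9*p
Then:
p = -4/9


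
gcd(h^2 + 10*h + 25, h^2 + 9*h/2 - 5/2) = h + 5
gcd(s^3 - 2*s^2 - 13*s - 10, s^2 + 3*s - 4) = 1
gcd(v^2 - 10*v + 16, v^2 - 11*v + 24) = v - 8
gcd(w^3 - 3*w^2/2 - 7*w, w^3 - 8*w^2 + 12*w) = w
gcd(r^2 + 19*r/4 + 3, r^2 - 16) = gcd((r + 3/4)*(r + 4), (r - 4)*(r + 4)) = r + 4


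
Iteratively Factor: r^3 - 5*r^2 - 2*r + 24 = (r - 3)*(r^2 - 2*r - 8) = (r - 4)*(r - 3)*(r + 2)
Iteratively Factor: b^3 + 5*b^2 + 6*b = (b)*(b^2 + 5*b + 6) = b*(b + 2)*(b + 3)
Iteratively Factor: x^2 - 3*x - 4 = (x - 4)*(x + 1)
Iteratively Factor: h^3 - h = (h + 1)*(h^2 - h) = (h - 1)*(h + 1)*(h)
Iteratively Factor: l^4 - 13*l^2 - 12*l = (l - 4)*(l^3 + 4*l^2 + 3*l) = l*(l - 4)*(l^2 + 4*l + 3) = l*(l - 4)*(l + 1)*(l + 3)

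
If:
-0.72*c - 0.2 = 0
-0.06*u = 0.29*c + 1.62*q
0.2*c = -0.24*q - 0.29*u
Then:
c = -0.28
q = 0.04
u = 0.16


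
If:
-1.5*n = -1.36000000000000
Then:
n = 0.91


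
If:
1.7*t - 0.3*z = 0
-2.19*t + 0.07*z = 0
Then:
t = 0.00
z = 0.00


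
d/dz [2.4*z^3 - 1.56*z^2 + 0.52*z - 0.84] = 7.2*z^2 - 3.12*z + 0.52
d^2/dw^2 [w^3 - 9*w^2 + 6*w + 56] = 6*w - 18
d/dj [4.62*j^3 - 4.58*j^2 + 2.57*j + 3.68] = 13.86*j^2 - 9.16*j + 2.57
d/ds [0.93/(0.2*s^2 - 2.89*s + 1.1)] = (2.6877 - 0.372*s)/(0.2*s^2 - 2.89*s + 1.1)^2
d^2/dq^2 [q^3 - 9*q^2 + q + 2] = 6*q - 18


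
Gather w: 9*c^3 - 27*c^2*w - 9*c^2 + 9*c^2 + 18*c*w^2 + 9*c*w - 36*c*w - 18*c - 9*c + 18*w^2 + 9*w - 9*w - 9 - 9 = 9*c^3 - 27*c + w^2*(18*c + 18) + w*(-27*c^2 - 27*c) - 18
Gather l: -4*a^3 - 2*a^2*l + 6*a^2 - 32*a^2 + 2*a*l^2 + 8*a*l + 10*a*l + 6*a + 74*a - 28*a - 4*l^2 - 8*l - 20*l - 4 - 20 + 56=-4*a^3 - 26*a^2 + 52*a + l^2*(2*a - 4) + l*(-2*a^2 + 18*a - 28) + 32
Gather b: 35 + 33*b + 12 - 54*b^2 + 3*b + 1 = -54*b^2 + 36*b + 48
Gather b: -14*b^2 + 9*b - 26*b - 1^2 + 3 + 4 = -14*b^2 - 17*b + 6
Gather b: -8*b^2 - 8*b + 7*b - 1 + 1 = -8*b^2 - b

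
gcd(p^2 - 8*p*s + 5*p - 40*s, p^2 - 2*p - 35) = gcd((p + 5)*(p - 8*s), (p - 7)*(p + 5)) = p + 5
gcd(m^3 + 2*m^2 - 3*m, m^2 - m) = m^2 - m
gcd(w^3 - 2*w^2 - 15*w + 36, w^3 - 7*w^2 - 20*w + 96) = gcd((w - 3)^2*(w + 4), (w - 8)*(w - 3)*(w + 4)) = w^2 + w - 12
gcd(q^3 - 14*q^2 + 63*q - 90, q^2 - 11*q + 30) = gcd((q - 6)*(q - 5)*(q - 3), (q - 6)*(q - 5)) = q^2 - 11*q + 30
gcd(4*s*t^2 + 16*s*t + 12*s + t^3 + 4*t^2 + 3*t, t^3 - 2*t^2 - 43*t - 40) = t + 1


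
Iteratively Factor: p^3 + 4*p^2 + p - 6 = (p + 3)*(p^2 + p - 2) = (p - 1)*(p + 3)*(p + 2)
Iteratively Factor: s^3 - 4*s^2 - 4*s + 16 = (s + 2)*(s^2 - 6*s + 8) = (s - 2)*(s + 2)*(s - 4)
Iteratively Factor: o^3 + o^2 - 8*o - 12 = (o + 2)*(o^2 - o - 6) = (o - 3)*(o + 2)*(o + 2)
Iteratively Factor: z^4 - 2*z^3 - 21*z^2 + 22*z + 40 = (z - 5)*(z^3 + 3*z^2 - 6*z - 8) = (z - 5)*(z + 1)*(z^2 + 2*z - 8) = (z - 5)*(z + 1)*(z + 4)*(z - 2)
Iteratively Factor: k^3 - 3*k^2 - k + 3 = (k - 3)*(k^2 - 1) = (k - 3)*(k - 1)*(k + 1)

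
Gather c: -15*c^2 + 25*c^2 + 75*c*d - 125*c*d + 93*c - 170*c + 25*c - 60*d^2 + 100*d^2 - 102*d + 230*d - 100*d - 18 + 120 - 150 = 10*c^2 + c*(-50*d - 52) + 40*d^2 + 28*d - 48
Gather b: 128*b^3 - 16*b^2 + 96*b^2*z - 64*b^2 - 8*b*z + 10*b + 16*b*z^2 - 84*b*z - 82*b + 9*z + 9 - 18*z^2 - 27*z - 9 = 128*b^3 + b^2*(96*z - 80) + b*(16*z^2 - 92*z - 72) - 18*z^2 - 18*z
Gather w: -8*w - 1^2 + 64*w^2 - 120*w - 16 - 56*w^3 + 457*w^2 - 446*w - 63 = -56*w^3 + 521*w^2 - 574*w - 80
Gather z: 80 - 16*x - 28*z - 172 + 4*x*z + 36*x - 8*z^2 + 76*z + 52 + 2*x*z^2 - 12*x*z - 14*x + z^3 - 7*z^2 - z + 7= 6*x + z^3 + z^2*(2*x - 15) + z*(47 - 8*x) - 33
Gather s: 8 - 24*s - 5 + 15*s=3 - 9*s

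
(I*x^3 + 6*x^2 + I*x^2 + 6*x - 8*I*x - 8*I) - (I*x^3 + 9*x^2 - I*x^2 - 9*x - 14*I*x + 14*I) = -3*x^2 + 2*I*x^2 + 15*x + 6*I*x - 22*I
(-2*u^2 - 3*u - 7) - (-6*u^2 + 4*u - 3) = 4*u^2 - 7*u - 4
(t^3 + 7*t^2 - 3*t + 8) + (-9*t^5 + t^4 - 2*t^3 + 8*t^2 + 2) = -9*t^5 + t^4 - t^3 + 15*t^2 - 3*t + 10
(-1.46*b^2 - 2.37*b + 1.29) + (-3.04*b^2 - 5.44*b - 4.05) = -4.5*b^2 - 7.81*b - 2.76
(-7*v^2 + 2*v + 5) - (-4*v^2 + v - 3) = -3*v^2 + v + 8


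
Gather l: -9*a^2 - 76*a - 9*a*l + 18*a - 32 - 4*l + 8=-9*a^2 - 58*a + l*(-9*a - 4) - 24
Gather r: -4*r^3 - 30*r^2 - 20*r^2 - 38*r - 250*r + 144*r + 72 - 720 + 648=-4*r^3 - 50*r^2 - 144*r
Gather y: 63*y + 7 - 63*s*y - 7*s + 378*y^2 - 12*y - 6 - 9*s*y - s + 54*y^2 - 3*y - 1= -8*s + 432*y^2 + y*(48 - 72*s)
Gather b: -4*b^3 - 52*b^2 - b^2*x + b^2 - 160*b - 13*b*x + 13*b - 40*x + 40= -4*b^3 + b^2*(-x - 51) + b*(-13*x - 147) - 40*x + 40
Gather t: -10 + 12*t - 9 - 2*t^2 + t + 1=-2*t^2 + 13*t - 18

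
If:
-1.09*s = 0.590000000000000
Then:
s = -0.54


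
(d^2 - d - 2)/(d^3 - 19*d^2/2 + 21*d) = 2*(d^2 - d - 2)/(d*(2*d^2 - 19*d + 42))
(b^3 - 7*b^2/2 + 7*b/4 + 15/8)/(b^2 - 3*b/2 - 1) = (b^2 - 4*b + 15/4)/(b - 2)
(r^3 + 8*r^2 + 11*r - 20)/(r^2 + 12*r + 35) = (r^2 + 3*r - 4)/(r + 7)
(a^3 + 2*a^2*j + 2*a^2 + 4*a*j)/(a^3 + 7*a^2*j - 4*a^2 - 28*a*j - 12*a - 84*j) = a*(a + 2*j)/(a^2 + 7*a*j - 6*a - 42*j)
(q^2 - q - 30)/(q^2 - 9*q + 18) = (q + 5)/(q - 3)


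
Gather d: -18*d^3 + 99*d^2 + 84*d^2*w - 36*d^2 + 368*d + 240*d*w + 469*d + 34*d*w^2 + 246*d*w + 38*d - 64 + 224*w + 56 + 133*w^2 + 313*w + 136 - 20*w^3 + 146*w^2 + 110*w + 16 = -18*d^3 + d^2*(84*w + 63) + d*(34*w^2 + 486*w + 875) - 20*w^3 + 279*w^2 + 647*w + 144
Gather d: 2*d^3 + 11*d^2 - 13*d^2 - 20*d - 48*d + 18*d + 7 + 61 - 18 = 2*d^3 - 2*d^2 - 50*d + 50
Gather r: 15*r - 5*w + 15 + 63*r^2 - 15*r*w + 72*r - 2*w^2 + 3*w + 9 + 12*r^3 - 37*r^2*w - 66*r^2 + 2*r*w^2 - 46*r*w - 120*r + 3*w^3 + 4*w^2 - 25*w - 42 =12*r^3 + r^2*(-37*w - 3) + r*(2*w^2 - 61*w - 33) + 3*w^3 + 2*w^2 - 27*w - 18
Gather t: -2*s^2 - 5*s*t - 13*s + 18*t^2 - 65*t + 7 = -2*s^2 - 13*s + 18*t^2 + t*(-5*s - 65) + 7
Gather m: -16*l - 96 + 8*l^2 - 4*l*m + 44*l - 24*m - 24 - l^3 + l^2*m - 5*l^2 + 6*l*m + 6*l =-l^3 + 3*l^2 + 34*l + m*(l^2 + 2*l - 24) - 120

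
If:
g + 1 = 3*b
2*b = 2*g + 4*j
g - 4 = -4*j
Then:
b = -3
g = -10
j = 7/2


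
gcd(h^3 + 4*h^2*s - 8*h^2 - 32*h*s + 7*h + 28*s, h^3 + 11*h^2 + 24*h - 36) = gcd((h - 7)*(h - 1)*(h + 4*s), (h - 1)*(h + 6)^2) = h - 1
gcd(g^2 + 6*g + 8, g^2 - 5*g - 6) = 1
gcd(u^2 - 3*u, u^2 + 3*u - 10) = 1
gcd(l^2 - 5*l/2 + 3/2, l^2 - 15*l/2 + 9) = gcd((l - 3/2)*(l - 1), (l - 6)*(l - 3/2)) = l - 3/2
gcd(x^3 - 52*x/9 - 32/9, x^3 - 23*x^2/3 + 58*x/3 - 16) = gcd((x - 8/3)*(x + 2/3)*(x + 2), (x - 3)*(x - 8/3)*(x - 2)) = x - 8/3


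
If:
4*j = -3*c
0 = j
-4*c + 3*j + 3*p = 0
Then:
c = 0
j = 0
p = 0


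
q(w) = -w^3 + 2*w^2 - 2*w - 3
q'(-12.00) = -482.00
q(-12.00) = 2037.00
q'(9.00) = -209.00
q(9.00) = -588.00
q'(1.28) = -1.80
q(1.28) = -4.38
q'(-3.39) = -50.04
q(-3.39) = 65.72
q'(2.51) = -10.86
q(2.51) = -11.23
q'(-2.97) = -40.34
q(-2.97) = 46.78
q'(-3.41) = -50.52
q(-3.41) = 66.73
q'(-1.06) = -9.61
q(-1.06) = 2.56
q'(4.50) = -44.75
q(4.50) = -62.62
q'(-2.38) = -28.51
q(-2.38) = 26.57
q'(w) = -3*w^2 + 4*w - 2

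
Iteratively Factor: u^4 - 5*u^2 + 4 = (u + 1)*(u^3 - u^2 - 4*u + 4) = (u + 1)*(u + 2)*(u^2 - 3*u + 2) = (u - 1)*(u + 1)*(u + 2)*(u - 2)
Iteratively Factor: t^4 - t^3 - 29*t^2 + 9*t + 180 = (t + 3)*(t^3 - 4*t^2 - 17*t + 60) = (t + 3)*(t + 4)*(t^2 - 8*t + 15) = (t - 5)*(t + 3)*(t + 4)*(t - 3)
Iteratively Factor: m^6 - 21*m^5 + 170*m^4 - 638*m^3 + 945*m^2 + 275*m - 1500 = (m - 3)*(m^5 - 18*m^4 + 116*m^3 - 290*m^2 + 75*m + 500) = (m - 3)*(m + 1)*(m^4 - 19*m^3 + 135*m^2 - 425*m + 500) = (m - 5)*(m - 3)*(m + 1)*(m^3 - 14*m^2 + 65*m - 100) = (m - 5)^2*(m - 3)*(m + 1)*(m^2 - 9*m + 20) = (m - 5)^3*(m - 3)*(m + 1)*(m - 4)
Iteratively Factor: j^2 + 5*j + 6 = (j + 2)*(j + 3)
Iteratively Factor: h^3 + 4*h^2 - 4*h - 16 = (h - 2)*(h^2 + 6*h + 8) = (h - 2)*(h + 4)*(h + 2)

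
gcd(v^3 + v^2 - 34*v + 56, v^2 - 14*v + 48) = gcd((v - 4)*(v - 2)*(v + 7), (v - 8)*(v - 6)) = 1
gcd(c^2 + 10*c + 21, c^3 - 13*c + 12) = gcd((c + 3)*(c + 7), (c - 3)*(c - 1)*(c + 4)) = 1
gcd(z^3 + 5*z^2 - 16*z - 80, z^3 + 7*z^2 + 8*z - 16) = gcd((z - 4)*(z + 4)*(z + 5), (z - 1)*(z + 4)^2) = z + 4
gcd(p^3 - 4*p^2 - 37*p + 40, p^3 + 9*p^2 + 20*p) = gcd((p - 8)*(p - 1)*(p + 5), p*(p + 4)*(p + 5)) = p + 5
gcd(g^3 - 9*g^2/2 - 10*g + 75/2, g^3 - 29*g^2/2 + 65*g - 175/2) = g^2 - 15*g/2 + 25/2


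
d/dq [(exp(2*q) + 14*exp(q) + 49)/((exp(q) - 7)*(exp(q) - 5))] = (-26*exp(2*q) - 28*exp(q) + 1078)*exp(q)/(exp(4*q) - 24*exp(3*q) + 214*exp(2*q) - 840*exp(q) + 1225)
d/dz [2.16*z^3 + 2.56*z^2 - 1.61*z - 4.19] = 6.48*z^2 + 5.12*z - 1.61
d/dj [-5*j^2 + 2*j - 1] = 2 - 10*j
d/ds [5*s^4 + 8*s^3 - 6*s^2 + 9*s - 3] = 20*s^3 + 24*s^2 - 12*s + 9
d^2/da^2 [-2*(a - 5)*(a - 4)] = -4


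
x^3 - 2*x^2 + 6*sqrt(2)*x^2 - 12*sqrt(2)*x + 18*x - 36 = (x - 2)*(x + 3*sqrt(2))^2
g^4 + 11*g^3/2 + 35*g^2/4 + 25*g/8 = g*(g + 1/2)*(g + 5/2)^2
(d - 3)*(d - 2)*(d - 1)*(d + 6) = d^4 - 25*d^2 + 60*d - 36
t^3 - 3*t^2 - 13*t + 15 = (t - 5)*(t - 1)*(t + 3)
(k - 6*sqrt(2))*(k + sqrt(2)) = k^2 - 5*sqrt(2)*k - 12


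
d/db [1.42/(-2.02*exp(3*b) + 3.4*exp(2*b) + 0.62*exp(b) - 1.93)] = (8.6052*exp(2*b) - 9.656*exp(b) - 0.8804)*exp(b)/(2.02*exp(3*b) - 3.4*exp(2*b) - 0.62*exp(b) + 1.93)^2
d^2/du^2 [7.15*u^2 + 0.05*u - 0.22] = 14.3000000000000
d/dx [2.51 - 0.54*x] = -0.540000000000000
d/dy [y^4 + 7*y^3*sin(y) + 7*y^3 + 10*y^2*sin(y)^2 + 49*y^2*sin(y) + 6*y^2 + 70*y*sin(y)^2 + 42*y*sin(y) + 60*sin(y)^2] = 7*y^3*cos(y) + 4*y^3 + 21*y^2*sin(y) + 10*y^2*sin(2*y) + 49*y^2*cos(y) + 21*y^2 + 20*y*sin(y)^2 + 98*y*sin(y) + 70*y*sin(2*y) + 42*y*cos(y) + 12*y + 70*sin(y)^2 + 42*sin(y) + 60*sin(2*y)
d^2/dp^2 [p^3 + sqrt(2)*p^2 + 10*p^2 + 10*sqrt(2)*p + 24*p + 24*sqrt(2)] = 6*p + 2*sqrt(2) + 20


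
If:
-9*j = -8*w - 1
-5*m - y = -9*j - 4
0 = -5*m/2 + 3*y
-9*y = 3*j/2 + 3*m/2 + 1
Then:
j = -502/1077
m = -12/359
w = -1865/2872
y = -10/359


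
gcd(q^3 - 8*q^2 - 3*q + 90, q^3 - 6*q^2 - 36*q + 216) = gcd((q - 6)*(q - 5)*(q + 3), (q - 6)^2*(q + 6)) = q - 6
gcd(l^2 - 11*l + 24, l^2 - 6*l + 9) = l - 3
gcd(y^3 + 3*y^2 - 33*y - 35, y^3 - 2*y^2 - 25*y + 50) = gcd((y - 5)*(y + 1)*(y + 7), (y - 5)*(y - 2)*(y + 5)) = y - 5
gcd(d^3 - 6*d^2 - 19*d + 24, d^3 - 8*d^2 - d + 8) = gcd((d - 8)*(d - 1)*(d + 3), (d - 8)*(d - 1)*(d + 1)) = d^2 - 9*d + 8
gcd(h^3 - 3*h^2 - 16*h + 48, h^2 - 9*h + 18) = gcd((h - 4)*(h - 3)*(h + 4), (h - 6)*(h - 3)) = h - 3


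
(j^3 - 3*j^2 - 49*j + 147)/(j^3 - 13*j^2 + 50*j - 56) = (j^2 + 4*j - 21)/(j^2 - 6*j + 8)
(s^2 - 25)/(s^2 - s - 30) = (s - 5)/(s - 6)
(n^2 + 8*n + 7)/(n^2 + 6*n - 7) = (n + 1)/(n - 1)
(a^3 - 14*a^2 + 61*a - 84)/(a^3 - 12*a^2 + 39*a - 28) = (a - 3)/(a - 1)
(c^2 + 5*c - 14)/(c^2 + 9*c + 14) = (c - 2)/(c + 2)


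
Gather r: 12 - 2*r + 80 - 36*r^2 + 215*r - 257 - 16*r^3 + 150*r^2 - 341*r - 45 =-16*r^3 + 114*r^2 - 128*r - 210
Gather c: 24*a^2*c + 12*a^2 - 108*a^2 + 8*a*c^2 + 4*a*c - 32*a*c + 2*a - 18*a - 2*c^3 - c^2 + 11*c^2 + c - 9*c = -96*a^2 - 16*a - 2*c^3 + c^2*(8*a + 10) + c*(24*a^2 - 28*a - 8)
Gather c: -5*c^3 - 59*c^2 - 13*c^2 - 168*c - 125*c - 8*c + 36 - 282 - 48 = -5*c^3 - 72*c^2 - 301*c - 294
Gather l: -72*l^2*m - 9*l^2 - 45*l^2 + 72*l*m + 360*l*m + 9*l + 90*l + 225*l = l^2*(-72*m - 54) + l*(432*m + 324)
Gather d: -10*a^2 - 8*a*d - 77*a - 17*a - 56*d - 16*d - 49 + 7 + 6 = -10*a^2 - 94*a + d*(-8*a - 72) - 36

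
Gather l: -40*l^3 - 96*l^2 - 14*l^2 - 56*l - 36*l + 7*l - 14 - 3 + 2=-40*l^3 - 110*l^2 - 85*l - 15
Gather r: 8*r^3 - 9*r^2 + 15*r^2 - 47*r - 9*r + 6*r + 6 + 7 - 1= 8*r^3 + 6*r^2 - 50*r + 12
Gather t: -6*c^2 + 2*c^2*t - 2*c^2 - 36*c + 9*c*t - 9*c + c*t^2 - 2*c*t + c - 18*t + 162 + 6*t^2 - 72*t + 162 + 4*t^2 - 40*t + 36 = -8*c^2 - 44*c + t^2*(c + 10) + t*(2*c^2 + 7*c - 130) + 360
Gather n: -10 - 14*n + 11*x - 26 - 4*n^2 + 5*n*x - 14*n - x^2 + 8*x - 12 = -4*n^2 + n*(5*x - 28) - x^2 + 19*x - 48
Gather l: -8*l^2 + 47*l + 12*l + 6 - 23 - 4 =-8*l^2 + 59*l - 21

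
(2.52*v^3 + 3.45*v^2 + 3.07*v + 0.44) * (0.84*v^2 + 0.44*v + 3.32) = 2.1168*v^5 + 4.0068*v^4 + 12.4632*v^3 + 13.1744*v^2 + 10.386*v + 1.4608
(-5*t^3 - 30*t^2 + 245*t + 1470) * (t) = -5*t^4 - 30*t^3 + 245*t^2 + 1470*t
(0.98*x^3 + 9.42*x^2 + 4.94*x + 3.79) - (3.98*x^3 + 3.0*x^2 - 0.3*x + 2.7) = -3.0*x^3 + 6.42*x^2 + 5.24*x + 1.09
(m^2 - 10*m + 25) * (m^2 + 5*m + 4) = m^4 - 5*m^3 - 21*m^2 + 85*m + 100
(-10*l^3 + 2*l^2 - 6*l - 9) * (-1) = 10*l^3 - 2*l^2 + 6*l + 9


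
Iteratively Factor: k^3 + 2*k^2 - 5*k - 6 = (k - 2)*(k^2 + 4*k + 3) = (k - 2)*(k + 1)*(k + 3)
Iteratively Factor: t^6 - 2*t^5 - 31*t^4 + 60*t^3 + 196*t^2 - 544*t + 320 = (t + 4)*(t^5 - 6*t^4 - 7*t^3 + 88*t^2 - 156*t + 80) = (t - 1)*(t + 4)*(t^4 - 5*t^3 - 12*t^2 + 76*t - 80) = (t - 5)*(t - 1)*(t + 4)*(t^3 - 12*t + 16) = (t - 5)*(t - 2)*(t - 1)*(t + 4)*(t^2 + 2*t - 8) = (t - 5)*(t - 2)*(t - 1)*(t + 4)^2*(t - 2)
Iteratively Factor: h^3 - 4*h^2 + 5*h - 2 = (h - 2)*(h^2 - 2*h + 1) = (h - 2)*(h - 1)*(h - 1)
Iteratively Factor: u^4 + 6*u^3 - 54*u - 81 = (u + 3)*(u^3 + 3*u^2 - 9*u - 27) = (u - 3)*(u + 3)*(u^2 + 6*u + 9) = (u - 3)*(u + 3)^2*(u + 3)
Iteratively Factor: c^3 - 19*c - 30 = (c + 3)*(c^2 - 3*c - 10) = (c + 2)*(c + 3)*(c - 5)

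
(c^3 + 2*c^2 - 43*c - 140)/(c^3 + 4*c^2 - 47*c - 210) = (c + 4)/(c + 6)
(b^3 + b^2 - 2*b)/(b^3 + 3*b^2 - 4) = b/(b + 2)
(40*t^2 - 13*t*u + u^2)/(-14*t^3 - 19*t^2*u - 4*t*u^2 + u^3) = (-40*t^2 + 13*t*u - u^2)/(14*t^3 + 19*t^2*u + 4*t*u^2 - u^3)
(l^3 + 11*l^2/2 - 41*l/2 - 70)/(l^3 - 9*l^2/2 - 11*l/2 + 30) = (l + 7)/(l - 3)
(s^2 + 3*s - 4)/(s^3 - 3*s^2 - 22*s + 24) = 1/(s - 6)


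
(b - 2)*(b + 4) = b^2 + 2*b - 8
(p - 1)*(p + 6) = p^2 + 5*p - 6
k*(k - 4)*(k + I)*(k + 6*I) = k^4 - 4*k^3 + 7*I*k^3 - 6*k^2 - 28*I*k^2 + 24*k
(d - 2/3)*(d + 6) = d^2 + 16*d/3 - 4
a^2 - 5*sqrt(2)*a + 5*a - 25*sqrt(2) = (a + 5)*(a - 5*sqrt(2))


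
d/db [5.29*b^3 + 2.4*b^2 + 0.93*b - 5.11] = 15.87*b^2 + 4.8*b + 0.93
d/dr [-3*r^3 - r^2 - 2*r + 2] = -9*r^2 - 2*r - 2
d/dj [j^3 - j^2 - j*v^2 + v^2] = 3*j^2 - 2*j - v^2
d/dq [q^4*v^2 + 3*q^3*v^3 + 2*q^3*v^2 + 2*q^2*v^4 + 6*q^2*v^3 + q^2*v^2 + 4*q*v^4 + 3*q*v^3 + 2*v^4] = v^2*(4*q^3 + 9*q^2*v + 6*q^2 + 4*q*v^2 + 12*q*v + 2*q + 4*v^2 + 3*v)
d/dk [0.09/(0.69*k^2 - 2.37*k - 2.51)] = (0.2133 - 0.1242*k)/(-0.69*k^2 + 2.37*k + 2.51)^2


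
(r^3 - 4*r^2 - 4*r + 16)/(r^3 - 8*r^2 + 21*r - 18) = (r^2 - 2*r - 8)/(r^2 - 6*r + 9)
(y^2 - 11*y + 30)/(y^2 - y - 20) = (y - 6)/(y + 4)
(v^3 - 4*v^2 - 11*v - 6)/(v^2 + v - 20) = (v^3 - 4*v^2 - 11*v - 6)/(v^2 + v - 20)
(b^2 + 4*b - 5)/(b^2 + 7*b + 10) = (b - 1)/(b + 2)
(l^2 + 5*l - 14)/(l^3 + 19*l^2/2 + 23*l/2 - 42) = 2*(l - 2)/(2*l^2 + 5*l - 12)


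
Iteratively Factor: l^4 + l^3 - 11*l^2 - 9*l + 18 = (l - 1)*(l^3 + 2*l^2 - 9*l - 18) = (l - 1)*(l + 3)*(l^2 - l - 6) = (l - 3)*(l - 1)*(l + 3)*(l + 2)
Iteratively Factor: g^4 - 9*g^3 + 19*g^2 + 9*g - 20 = (g - 5)*(g^3 - 4*g^2 - g + 4) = (g - 5)*(g + 1)*(g^2 - 5*g + 4) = (g - 5)*(g - 4)*(g + 1)*(g - 1)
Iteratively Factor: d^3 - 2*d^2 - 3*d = (d - 3)*(d^2 + d) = (d - 3)*(d + 1)*(d)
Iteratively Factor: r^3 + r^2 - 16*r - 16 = (r + 4)*(r^2 - 3*r - 4) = (r + 1)*(r + 4)*(r - 4)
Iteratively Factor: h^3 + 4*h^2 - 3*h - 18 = (h - 2)*(h^2 + 6*h + 9) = (h - 2)*(h + 3)*(h + 3)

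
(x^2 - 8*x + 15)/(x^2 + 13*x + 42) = (x^2 - 8*x + 15)/(x^2 + 13*x + 42)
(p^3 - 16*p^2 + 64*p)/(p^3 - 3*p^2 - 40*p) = (p - 8)/(p + 5)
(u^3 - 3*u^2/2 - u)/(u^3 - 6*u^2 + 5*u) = (u^2 - 3*u/2 - 1)/(u^2 - 6*u + 5)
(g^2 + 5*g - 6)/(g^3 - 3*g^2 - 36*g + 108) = (g - 1)/(g^2 - 9*g + 18)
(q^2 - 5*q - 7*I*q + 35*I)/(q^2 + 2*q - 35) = (q - 7*I)/(q + 7)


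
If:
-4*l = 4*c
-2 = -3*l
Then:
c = -2/3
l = 2/3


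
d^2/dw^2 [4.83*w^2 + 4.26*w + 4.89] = 9.66000000000000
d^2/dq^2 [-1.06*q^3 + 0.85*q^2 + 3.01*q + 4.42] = 1.7 - 6.36*q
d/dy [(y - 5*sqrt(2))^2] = 2*y - 10*sqrt(2)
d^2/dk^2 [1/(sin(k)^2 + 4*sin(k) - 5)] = -(4*sin(k)^3 + 16*sin(k)^2 + 46*sin(k) + 42)/((sin(k) - 1)^2*(sin(k) + 5)^3)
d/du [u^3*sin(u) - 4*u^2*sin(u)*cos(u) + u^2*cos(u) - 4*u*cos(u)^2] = u^3*cos(u) + 2*u^2*sin(u) - 8*u^2*cos(u)^2 + 4*u^2 + 2*u*cos(u) - 4*cos(u)^2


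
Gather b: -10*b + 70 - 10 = 60 - 10*b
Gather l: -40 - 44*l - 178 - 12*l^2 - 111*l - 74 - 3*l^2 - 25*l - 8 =-15*l^2 - 180*l - 300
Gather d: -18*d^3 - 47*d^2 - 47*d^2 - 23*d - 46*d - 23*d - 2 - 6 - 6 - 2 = -18*d^3 - 94*d^2 - 92*d - 16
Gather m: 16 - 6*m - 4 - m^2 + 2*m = -m^2 - 4*m + 12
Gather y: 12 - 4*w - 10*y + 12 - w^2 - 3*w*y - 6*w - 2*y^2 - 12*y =-w^2 - 10*w - 2*y^2 + y*(-3*w - 22) + 24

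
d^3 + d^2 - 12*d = d*(d - 3)*(d + 4)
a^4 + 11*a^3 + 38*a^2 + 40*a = a*(a + 2)*(a + 4)*(a + 5)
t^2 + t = t*(t + 1)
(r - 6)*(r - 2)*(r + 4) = r^3 - 4*r^2 - 20*r + 48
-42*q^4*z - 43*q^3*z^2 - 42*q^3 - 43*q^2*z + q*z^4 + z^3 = (-7*q + z)*(q + z)*(6*q + z)*(q*z + 1)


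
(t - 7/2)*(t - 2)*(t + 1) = t^3 - 9*t^2/2 + 3*t/2 + 7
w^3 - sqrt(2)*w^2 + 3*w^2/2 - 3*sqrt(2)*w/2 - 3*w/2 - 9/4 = (w + 3/2)*(w - 3*sqrt(2)/2)*(w + sqrt(2)/2)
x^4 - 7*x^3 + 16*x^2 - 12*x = x*(x - 3)*(x - 2)^2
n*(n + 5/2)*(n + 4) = n^3 + 13*n^2/2 + 10*n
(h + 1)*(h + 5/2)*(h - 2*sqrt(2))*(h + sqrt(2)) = h^4 - sqrt(2)*h^3 + 7*h^3/2 - 7*sqrt(2)*h^2/2 - 3*h^2/2 - 14*h - 5*sqrt(2)*h/2 - 10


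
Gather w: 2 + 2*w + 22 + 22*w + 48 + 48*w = 72*w + 72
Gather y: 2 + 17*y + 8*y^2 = 8*y^2 + 17*y + 2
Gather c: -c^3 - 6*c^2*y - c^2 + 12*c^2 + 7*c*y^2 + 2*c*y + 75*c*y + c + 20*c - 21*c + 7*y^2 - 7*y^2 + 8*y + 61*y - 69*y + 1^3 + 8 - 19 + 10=-c^3 + c^2*(11 - 6*y) + c*(7*y^2 + 77*y)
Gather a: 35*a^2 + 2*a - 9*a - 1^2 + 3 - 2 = 35*a^2 - 7*a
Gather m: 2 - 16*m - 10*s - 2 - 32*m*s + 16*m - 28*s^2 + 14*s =-32*m*s - 28*s^2 + 4*s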